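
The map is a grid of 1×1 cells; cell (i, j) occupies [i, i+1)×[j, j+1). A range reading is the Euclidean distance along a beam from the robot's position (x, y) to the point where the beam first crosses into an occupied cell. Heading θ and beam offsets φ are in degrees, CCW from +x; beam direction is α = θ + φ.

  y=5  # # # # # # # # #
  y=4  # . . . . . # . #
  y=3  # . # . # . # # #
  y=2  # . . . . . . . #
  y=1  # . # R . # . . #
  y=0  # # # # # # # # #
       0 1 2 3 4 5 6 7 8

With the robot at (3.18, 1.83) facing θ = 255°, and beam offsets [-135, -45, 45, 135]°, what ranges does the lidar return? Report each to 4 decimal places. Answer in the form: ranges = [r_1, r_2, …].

ranges = [1.3510, 0.2078, 0.9584, 3.2563]

beam 1: φ=-135°, α=120°
  d=(-0.5000,0.8660)  start (3,1)  tX=0.3600 tY=0.1963  stride 1/|dx|=2.0000 1/|dy|=1.1547
    cross y-line → (3,2), t=0.1963
    cross x-line → (2,2), t=0.3600
    cross y-line → (2,3), t=1.3510 (wall)
  → r_1 = 1.3510
beam 2: φ=-45°, α=210°
  d=(-0.8660,-0.5000)  start (3,1)  tX=0.2078 tY=1.6600  stride 1/|dx|=1.1547 1/|dy|=2.0000
    cross x-line → (2,1), t=0.2078 (wall)
  → r_2 = 0.2078
beam 3: φ=45°, α=300°
  d=(0.5000,-0.8660)  start (3,1)  tX=1.6400 tY=0.9584  stride 1/|dx|=2.0000 1/|dy|=1.1547
    cross y-line → (3,0), t=0.9584 (wall)
  → r_3 = 0.9584
beam 4: φ=135°, α=30°
  d=(0.8660,0.5000)  start (3,1)  tX=0.9469 tY=0.3400  stride 1/|dx|=1.1547 1/|dy|=2.0000
    cross y-line → (3,2), t=0.3400
    cross x-line → (4,2), t=0.9469
    cross x-line → (5,2), t=2.1016
    cross y-line → (5,3), t=2.3400
    cross x-line → (6,3), t=3.2563 (wall)
  → r_4 = 3.2563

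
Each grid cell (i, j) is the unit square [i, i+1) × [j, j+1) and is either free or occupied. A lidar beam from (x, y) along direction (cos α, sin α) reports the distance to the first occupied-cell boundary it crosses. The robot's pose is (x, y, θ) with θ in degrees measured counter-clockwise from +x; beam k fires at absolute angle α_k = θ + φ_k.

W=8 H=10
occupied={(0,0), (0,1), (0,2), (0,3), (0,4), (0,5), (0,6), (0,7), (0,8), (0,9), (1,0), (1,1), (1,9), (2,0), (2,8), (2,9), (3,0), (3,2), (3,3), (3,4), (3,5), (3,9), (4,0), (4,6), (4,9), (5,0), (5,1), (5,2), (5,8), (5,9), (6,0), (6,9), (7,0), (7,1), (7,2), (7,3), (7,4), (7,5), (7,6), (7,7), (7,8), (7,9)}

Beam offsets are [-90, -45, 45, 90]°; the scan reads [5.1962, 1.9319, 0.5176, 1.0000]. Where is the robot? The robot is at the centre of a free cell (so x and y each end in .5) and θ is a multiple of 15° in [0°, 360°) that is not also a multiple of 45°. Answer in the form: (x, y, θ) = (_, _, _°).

The pose lattice has 38·16 = 608 candidates. Test each by forward raycasting.
  (6.5, 4.5, 345°): beam 1 = 1.9319 ≠ 5.1962 ✗
  (4.5, 1.5, 330°): beam 1 = 0.5774 ≠ 5.1962 ✗
  (5.5, 4.5, 195°): beam 1 = 1.9319 ≠ 5.1962 ✗
  (3.5, 8.5, 345°): beam 1 = 6.7293 ≠ 5.1962 ✗
  …
  (1.5, 4.5, 150°): r_1=5.1962, r_2=1.9319, r_3=0.5176, r_4=1.0000 — all match ✓
Unique over the lattice → pose = (1.5, 4.5, 150°).

(x, y, θ) = (1.5, 4.5, 150°)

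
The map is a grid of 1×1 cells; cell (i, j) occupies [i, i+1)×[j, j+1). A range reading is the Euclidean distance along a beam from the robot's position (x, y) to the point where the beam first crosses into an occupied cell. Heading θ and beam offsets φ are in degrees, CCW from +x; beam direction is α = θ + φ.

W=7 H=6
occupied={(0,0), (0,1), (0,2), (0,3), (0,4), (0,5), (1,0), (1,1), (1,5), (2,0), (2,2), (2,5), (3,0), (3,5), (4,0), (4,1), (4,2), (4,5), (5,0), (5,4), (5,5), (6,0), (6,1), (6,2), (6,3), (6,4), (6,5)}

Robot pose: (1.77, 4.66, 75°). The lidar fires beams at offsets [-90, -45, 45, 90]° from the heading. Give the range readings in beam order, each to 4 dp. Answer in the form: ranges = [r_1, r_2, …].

ranges = [4.3792, 0.6800, 0.3926, 0.7972]

beam 1: φ=-90°, α=345°
  dir = (cos 345°, sin 345°) = (0.9659, -0.2588); from cell (1,4)
  next x-line at t=0.2381, next y-line at t=2.5500; Δt_x=1.0353, Δt_y=3.8637
    x: enter (2,4) at t=0.2381
    x: enter (3,4) at t=1.2734
    x: enter (4,4) at t=2.3087
    y: enter (4,3) at t=2.5500
    x: enter (5,3) at t=3.3439
    x: enter (6,3) at t=4.3792 ← occupied
  → r_1 = 4.3792
beam 2: φ=-45°, α=30°
  dir = (cos 30°, sin 30°) = (0.8660, 0.5000); from cell (1,4)
  next x-line at t=0.2656, next y-line at t=0.6800; Δt_x=1.1547, Δt_y=2.0000
    x: enter (2,4) at t=0.2656
    y: enter (2,5) at t=0.6800 ← occupied
  → r_2 = 0.6800
beam 3: φ=45°, α=120°
  dir = (cos 120°, sin 120°) = (-0.5000, 0.8660); from cell (1,4)
  next x-line at t=1.5400, next y-line at t=0.3926; Δt_x=2.0000, Δt_y=1.1547
    y: enter (1,5) at t=0.3926 ← occupied
  → r_3 = 0.3926
beam 4: φ=90°, α=165°
  dir = (cos 165°, sin 165°) = (-0.9659, 0.2588); from cell (1,4)
  next x-line at t=0.7972, next y-line at t=1.3137; Δt_x=1.0353, Δt_y=3.8637
    x: enter (0,4) at t=0.7972 ← occupied
  → r_4 = 0.7972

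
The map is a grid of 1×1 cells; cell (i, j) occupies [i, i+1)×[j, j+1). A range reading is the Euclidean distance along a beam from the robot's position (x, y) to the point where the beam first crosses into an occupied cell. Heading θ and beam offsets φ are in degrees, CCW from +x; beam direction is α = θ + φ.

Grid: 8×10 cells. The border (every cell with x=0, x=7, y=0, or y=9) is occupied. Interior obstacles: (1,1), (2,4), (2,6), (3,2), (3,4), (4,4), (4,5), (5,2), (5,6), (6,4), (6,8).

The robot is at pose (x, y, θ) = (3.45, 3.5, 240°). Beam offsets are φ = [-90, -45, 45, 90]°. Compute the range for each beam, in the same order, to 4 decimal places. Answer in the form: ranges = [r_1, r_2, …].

beam 1: φ=-90°, α=150°
  cosα=-0.8660 sinα=0.5000 | (3,3) | tMaxX 0.5196 tMaxY 1.0000 | tΔX 1.1547 tΔY 2.0000
    t=0.5196 [x] (2,3)
    t=1.0000 [y] (2,4) — stop
  → r_1 = 1.0000
beam 2: φ=-45°, α=195°
  cosα=-0.9659 sinα=-0.2588 | (3,3) | tMaxX 0.4659 tMaxY 1.9319 | tΔX 1.0353 tΔY 3.8637
    t=0.4659 [x] (2,3)
    t=1.5012 [x] (1,3)
    t=1.9319 [y] (1,2)
    t=2.5364 [x] (0,2) — stop
  → r_2 = 2.5364
beam 3: φ=45°, α=285°
  cosα=0.2588 sinα=-0.9659 | (3,3) | tMaxX 2.1250 tMaxY 0.5176 | tΔX 3.8637 tΔY 1.0353
    t=0.5176 [y] (3,2) — stop
  → r_3 = 0.5176
beam 4: φ=90°, α=330°
  cosα=0.8660 sinα=-0.5000 | (3,3) | tMaxX 0.6351 tMaxY 1.0000 | tΔX 1.1547 tΔY 2.0000
    t=0.6351 [x] (4,3)
    t=1.0000 [y] (4,2)
    t=1.7898 [x] (5,2) — stop
  → r_4 = 1.7898

ranges = [1.0000, 2.5364, 0.5176, 1.7898]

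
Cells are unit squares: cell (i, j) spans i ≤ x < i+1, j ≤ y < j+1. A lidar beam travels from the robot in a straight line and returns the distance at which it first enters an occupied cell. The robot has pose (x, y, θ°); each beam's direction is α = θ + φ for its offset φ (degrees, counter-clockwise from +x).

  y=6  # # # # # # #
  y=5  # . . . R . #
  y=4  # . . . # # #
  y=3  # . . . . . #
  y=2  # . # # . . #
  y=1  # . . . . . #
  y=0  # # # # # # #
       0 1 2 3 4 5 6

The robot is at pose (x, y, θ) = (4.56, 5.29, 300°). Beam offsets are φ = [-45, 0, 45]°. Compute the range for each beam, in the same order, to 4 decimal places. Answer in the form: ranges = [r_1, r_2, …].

beam 1: φ=-45°, α=255°
  direction (-0.2588, -0.9659); cell (4,5); t to first gridline: x 2.1637, y 0.3002 (then +3.8637 / +1.0353)
    (4,4) via y @ 0.3002  # hit
  → r_1 = 0.3002
beam 2: φ=0°, α=300°
  direction (0.5000, -0.8660); cell (4,5); t to first gridline: x 0.8800, y 0.3349 (then +2.0000 / +1.1547)
    (4,4) via y @ 0.3349  # hit
  → r_2 = 0.3349
beam 3: φ=45°, α=345°
  direction (0.9659, -0.2588); cell (4,5); t to first gridline: x 0.4555, y 1.1205 (then +1.0353 / +3.8637)
    (5,5) via x @ 0.4555
    (5,4) via y @ 1.1205  # hit
  → r_3 = 1.1205

ranges = [0.3002, 0.3349, 1.1205]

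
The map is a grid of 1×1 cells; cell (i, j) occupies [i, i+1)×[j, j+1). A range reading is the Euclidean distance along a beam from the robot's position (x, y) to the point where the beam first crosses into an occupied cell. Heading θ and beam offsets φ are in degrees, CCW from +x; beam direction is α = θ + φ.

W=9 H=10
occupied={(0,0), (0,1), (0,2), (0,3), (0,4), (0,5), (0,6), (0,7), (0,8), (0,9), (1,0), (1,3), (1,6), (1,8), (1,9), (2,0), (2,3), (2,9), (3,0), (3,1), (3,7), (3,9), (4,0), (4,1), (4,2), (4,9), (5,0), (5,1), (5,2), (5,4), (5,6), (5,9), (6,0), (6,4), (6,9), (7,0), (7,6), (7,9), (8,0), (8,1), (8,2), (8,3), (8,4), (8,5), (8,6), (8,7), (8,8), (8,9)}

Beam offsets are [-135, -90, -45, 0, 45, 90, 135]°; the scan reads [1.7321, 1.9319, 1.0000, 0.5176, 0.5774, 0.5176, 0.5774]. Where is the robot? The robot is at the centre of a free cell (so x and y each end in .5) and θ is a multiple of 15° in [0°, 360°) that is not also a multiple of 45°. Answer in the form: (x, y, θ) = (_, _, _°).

(x, y, θ) = (1.5, 2.5, 75°)

Enumerate (i+0.5, j+0.5, θ) over the 42 free cells and 16 admissible headings. For each, cast all 7 beams and compare to the given ranges.
  (4.5, 4.5, 150°): beam 1 = 0.5176 ≠ 1.7321 ✗
  (2.5, 4.5, 30°): beam 1 = 0.5176 ≠ 1.7321 ✗
  (1.5, 7.5, 240°): beam 1 = 0.5176 ≠ 1.7321 ✗
  (6.5, 2.5, 300°): beam 1 = 0.5176 ≠ 1.7321 ✗
  …
  (1.5, 2.5, 75°): r_1=1.7321, r_2=1.9319, r_3=1.0000, r_4=0.5176, r_5=0.5774, r_6=0.5176, r_7=0.5774 — all match ✓
Unique over the lattice → pose = (1.5, 2.5, 75°).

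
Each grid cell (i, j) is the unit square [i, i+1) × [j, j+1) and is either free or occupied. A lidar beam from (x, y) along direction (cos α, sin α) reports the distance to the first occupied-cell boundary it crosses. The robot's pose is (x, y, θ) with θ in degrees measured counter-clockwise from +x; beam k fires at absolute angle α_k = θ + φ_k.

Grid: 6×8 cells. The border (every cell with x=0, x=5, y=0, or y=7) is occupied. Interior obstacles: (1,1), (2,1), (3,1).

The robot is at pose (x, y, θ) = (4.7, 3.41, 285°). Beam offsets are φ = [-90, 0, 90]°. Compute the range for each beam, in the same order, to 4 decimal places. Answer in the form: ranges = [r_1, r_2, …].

beam 1: φ=-90°, α=195°
  dir = (cos 195°, sin 195°) = (-0.9659, -0.2588); from cell (4,3)
  next x-line at t=0.7247, next y-line at t=1.5841; Δt_x=1.0353, Δt_y=3.8637
    x: enter (3,3) at t=0.7247
    y: enter (3,2) at t=1.5841
    x: enter (2,2) at t=1.7600
    x: enter (1,2) at t=2.7952
    x: enter (0,2) at t=3.8305 ← occupied
  → r_1 = 3.8305
beam 2: φ=0°, α=285°
  dir = (cos 285°, sin 285°) = (0.2588, -0.9659); from cell (4,3)
  next x-line at t=1.1591, next y-line at t=0.4245; Δt_x=3.8637, Δt_y=1.0353
    y: enter (4,2) at t=0.4245
    x: enter (5,2) at t=1.1591 ← occupied
  → r_2 = 1.1591
beam 3: φ=90°, α=15°
  dir = (cos 15°, sin 15°) = (0.9659, 0.2588); from cell (4,3)
  next x-line at t=0.3106, next y-line at t=2.2796; Δt_x=1.0353, Δt_y=3.8637
    x: enter (5,3) at t=0.3106 ← occupied
  → r_3 = 0.3106

ranges = [3.8305, 1.1591, 0.3106]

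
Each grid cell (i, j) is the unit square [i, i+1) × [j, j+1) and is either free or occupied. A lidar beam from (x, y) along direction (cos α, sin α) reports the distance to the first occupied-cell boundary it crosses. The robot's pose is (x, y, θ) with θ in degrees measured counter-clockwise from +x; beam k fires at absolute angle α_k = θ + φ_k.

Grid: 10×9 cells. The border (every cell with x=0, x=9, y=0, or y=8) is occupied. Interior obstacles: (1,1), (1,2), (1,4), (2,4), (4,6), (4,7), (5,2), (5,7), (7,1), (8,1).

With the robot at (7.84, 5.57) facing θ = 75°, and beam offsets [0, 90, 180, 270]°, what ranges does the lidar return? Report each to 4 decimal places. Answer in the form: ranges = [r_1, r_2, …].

beam 1: φ=0°, α=75°
  direction (0.2588, 0.9659); cell (7,5); t to first gridline: x 0.6182, y 0.4452 (then +3.8637 / +1.0353)
    (7,6) via y @ 0.4452
    (8,6) via x @ 0.6182
    (8,7) via y @ 1.4804
    (8,8) via y @ 2.5157  # hit
  → r_1 = 2.5157
beam 2: φ=90°, α=165°
  direction (-0.9659, 0.2588); cell (7,5); t to first gridline: x 0.8696, y 1.6614 (then +1.0353 / +3.8637)
    (6,5) via x @ 0.8696
    (6,6) via y @ 1.6614
    (5,6) via x @ 1.9049
    (4,6) via x @ 2.9402  # hit
  → r_2 = 2.9402
beam 3: φ=180°, α=255°
  direction (-0.2588, -0.9659); cell (7,5); t to first gridline: x 3.2455, y 0.5901 (then +3.8637 / +1.0353)
    (7,4) via y @ 0.5901
    (7,3) via y @ 1.6254
    (7,2) via y @ 2.6607
    (6,2) via x @ 3.2455
    (6,1) via y @ 3.6959
    (6,0) via y @ 4.7312  # hit
  → r_3 = 4.7312
beam 4: φ=270°, α=345°
  direction (0.9659, -0.2588); cell (7,5); t to first gridline: x 0.1656, y 2.2023 (then +1.0353 / +3.8637)
    (8,5) via x @ 0.1656
    (9,5) via x @ 1.2009  # hit
  → r_4 = 1.2009

ranges = [2.5157, 2.9402, 4.7312, 1.2009]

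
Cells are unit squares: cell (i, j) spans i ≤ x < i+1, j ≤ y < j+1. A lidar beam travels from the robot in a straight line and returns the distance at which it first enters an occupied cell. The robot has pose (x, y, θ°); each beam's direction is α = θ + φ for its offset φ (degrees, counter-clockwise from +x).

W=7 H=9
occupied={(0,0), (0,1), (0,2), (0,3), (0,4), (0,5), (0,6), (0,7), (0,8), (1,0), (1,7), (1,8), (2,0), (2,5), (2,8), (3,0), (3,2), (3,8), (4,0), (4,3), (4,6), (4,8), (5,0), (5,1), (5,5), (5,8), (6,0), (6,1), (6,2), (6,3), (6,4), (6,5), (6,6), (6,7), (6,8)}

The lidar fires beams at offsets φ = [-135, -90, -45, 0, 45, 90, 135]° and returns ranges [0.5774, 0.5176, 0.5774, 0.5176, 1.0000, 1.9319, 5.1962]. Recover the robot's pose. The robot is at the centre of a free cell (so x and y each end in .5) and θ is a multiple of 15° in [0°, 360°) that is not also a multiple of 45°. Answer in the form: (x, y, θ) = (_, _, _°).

Enumerate (i+0.5, j+0.5, θ) over the 28 free cells and 16 admissible headings. For each, cast all 7 beams and compare to the given ranges.
  (3.5, 4.5, 210°): beam 1 = 1.9319 ≠ 0.5774 ✗
  (5.5, 3.5, 330°): beam 1 = 0.5176 ≠ 0.5774 ✗
  (1.5, 3.5, 330°): beam 1 = 0.5176 ≠ 0.5774 ✗
  …
  (1.5, 1.5, 285°): r_1=0.5774, r_2=0.5176, r_3=0.5774, r_4=0.5176, r_5=1.0000, r_6=1.9319, r_7=5.1962 — all match ✓
Only this pose fits every beam.

(x, y, θ) = (1.5, 1.5, 285°)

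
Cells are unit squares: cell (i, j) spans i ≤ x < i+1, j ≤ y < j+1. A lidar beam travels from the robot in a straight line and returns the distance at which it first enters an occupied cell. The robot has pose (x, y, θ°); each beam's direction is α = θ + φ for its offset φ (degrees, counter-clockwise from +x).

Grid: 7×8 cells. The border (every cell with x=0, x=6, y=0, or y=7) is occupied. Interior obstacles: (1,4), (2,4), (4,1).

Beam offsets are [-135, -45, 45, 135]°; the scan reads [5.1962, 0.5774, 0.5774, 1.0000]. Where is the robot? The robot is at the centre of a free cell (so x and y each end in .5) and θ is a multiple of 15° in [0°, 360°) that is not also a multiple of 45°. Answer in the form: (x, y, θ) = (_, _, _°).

Candidates: 27 free-cell centres × 16 headings = 432 poses. Raycast each; keep the one whose scan matches to 4 dp.
  (2.5, 1.5, 105°): beam 1 = 1.0000 ≠ 5.1962 ✗
  (2.5, 1.5, 195°): beam 1 = 6.3509 ≠ 5.1962 ✗
  (5.5, 3.5, 240°): beam 1 = 3.6235 ≠ 5.1962 ✗
  (2.5, 1.5, 165°): beam 1 = 4.0415 ≠ 5.1962 ✗
  …
  (1.5, 6.5, 105°): r_1=5.1962, r_2=0.5774, r_3=0.5774, r_4=1.0000 — all match ✓
No second candidate reproduces the full scan.

(x, y, θ) = (1.5, 6.5, 105°)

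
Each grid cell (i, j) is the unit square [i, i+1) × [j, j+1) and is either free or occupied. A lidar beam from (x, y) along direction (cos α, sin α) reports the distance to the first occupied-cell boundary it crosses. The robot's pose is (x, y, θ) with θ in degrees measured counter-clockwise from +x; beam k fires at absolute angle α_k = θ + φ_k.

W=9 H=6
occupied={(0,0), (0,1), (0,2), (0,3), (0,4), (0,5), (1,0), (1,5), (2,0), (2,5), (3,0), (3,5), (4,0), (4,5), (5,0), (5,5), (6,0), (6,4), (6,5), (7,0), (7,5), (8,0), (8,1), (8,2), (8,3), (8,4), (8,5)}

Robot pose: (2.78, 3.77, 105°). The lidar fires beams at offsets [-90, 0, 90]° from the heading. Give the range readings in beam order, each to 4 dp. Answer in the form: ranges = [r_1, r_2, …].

ranges = [3.3336, 1.2734, 1.8428]

beam 1: φ=-90°, α=15°
  dir = (cos 15°, sin 15°) = (0.9659, 0.2588); from cell (2,3)
  next x-line at t=0.2278, next y-line at t=0.8887; Δt_x=1.0353, Δt_y=3.8637
    x: enter (3,3) at t=0.2278
    y: enter (3,4) at t=0.8887
    x: enter (4,4) at t=1.2630
    x: enter (5,4) at t=2.2983
    x: enter (6,4) at t=3.3336 ← occupied
  → r_1 = 3.3336
beam 2: φ=0°, α=105°
  dir = (cos 105°, sin 105°) = (-0.2588, 0.9659); from cell (2,3)
  next x-line at t=3.0137, next y-line at t=0.2381; Δt_x=3.8637, Δt_y=1.0353
    y: enter (2,4) at t=0.2381
    y: enter (2,5) at t=1.2734 ← occupied
  → r_2 = 1.2734
beam 3: φ=90°, α=195°
  dir = (cos 195°, sin 195°) = (-0.9659, -0.2588); from cell (2,3)
  next x-line at t=0.8075, next y-line at t=2.9751; Δt_x=1.0353, Δt_y=3.8637
    x: enter (1,3) at t=0.8075
    x: enter (0,3) at t=1.8428 ← occupied
  → r_3 = 1.8428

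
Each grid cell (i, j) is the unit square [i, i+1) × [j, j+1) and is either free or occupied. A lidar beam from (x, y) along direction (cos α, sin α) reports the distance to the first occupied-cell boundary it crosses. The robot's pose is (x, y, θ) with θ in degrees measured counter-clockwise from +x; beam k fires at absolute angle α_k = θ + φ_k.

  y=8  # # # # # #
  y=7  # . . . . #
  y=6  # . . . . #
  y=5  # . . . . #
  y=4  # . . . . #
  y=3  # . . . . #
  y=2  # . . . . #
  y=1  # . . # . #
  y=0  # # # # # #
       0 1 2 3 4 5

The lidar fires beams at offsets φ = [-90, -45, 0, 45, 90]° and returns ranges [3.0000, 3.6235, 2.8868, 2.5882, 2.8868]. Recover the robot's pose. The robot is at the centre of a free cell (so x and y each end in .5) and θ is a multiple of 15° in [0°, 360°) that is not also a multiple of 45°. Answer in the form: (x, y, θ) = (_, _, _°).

(x, y, θ) = (2.5, 5.5, 330°)

Enumerate (i+0.5, j+0.5, θ) over the 27 free cells and 16 admissible headings. For each, cast all 5 beams and compare to the given ranges.
  (4.5, 4.5, 300°): beam 1 = 4.0415 ≠ 3.0000 ✗
  (4.5, 7.5, 105°): beam 1 = 0.5176 ≠ 3.0000 ✗
  (3.5, 4.5, 60°): beam 1 = 1.7321 ≠ 3.0000 ✗
  (4.5, 2.5, 60°): beam 1 = 0.5774 ≠ 3.0000 ✗
  …
  (2.5, 5.5, 330°): r_1=3.0000, r_2=3.6235, r_3=2.8868, r_4=2.5882, r_5=2.8868 — all match ✓
No second candidate reproduces the full scan.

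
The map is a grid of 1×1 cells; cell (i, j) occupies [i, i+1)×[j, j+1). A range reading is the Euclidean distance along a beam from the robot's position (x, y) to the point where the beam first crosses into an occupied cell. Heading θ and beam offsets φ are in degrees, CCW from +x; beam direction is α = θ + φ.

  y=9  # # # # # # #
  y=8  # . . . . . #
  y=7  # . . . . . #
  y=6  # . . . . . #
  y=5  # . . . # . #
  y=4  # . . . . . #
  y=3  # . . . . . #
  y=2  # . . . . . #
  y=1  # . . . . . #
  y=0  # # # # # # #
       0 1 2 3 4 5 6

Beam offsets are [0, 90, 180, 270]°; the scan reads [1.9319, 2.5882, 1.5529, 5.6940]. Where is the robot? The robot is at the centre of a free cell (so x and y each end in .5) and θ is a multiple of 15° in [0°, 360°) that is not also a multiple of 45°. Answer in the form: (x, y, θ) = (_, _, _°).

(x, y, θ) = (2.5, 6.5, 345°)

The pose lattice has 39·16 = 624 candidates. Test each by forward raycasting.
  (2.5, 4.5, 105°): beam 1 = 4.6587 ≠ 1.9319 ✗
  (4.5, 7.5, 30°): beam 1 = 1.7321 ≠ 1.9319 ✗
  (2.5, 5.5, 30°): beam 1 = 4.0415 ≠ 1.9319 ✗
  (2.5, 1.5, 300°): beam 1 = 0.5774 ≠ 1.9319 ✗
  …
  (2.5, 6.5, 345°): r_1=1.9319, r_2=2.5882, r_3=1.5529, r_4=5.6940 — all match ✓
Unique over the lattice → pose = (2.5, 6.5, 345°).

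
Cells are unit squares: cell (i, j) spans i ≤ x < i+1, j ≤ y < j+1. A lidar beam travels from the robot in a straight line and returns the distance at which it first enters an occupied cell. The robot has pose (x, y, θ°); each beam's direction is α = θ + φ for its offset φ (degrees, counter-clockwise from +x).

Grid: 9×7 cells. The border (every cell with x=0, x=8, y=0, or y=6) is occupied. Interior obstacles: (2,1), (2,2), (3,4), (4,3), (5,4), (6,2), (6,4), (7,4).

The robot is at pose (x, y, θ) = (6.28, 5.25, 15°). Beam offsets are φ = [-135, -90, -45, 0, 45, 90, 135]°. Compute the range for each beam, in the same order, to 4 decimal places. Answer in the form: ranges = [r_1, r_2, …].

ranges = [0.2887, 0.2588, 0.5000, 1.7807, 0.8660, 0.7765, 1.5000]

beam 1: φ=-135°, α=240°
  d=(-0.5000,-0.8660)  start (6,5)  tX=0.5600 tY=0.2887  stride 1/|dx|=2.0000 1/|dy|=1.1547
    cross y-line → (6,4), t=0.2887 (wall)
  → r_1 = 0.2887
beam 2: φ=-90°, α=285°
  d=(0.2588,-0.9659)  start (6,5)  tX=2.7819 tY=0.2588  stride 1/|dx|=3.8637 1/|dy|=1.0353
    cross y-line → (6,4), t=0.2588 (wall)
  → r_2 = 0.2588
beam 3: φ=-45°, α=330°
  d=(0.8660,-0.5000)  start (6,5)  tX=0.8314 tY=0.5000  stride 1/|dx|=1.1547 1/|dy|=2.0000
    cross y-line → (6,4), t=0.5000 (wall)
  → r_3 = 0.5000
beam 4: φ=0°, α=15°
  d=(0.9659,0.2588)  start (6,5)  tX=0.7454 tY=2.8978  stride 1/|dx|=1.0353 1/|dy|=3.8637
    cross x-line → (7,5), t=0.7454
    cross x-line → (8,5), t=1.7807 (wall)
  → r_4 = 1.7807
beam 5: φ=45°, α=60°
  d=(0.5000,0.8660)  start (6,5)  tX=1.4400 tY=0.8660  stride 1/|dx|=2.0000 1/|dy|=1.1547
    cross y-line → (6,6), t=0.8660 (wall)
  → r_5 = 0.8660
beam 6: φ=90°, α=105°
  d=(-0.2588,0.9659)  start (6,5)  tX=1.0818 tY=0.7765  stride 1/|dx|=3.8637 1/|dy|=1.0353
    cross y-line → (6,6), t=0.7765 (wall)
  → r_6 = 0.7765
beam 7: φ=135°, α=150°
  d=(-0.8660,0.5000)  start (6,5)  tX=0.3233 tY=1.5000  stride 1/|dx|=1.1547 1/|dy|=2.0000
    cross x-line → (5,5), t=0.3233
    cross x-line → (4,5), t=1.4780
    cross y-line → (4,6), t=1.5000 (wall)
  → r_7 = 1.5000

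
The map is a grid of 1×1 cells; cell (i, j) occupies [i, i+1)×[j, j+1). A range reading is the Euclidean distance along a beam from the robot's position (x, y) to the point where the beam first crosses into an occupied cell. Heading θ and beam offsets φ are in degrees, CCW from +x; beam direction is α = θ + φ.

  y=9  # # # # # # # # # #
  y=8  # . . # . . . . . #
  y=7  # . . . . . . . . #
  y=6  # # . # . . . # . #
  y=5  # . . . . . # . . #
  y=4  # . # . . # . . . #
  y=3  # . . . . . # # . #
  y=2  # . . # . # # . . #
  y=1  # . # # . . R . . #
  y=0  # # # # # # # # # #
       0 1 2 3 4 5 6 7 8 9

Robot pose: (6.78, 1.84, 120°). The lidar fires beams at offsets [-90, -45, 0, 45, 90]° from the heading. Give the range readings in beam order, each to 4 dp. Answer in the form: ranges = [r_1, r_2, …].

beam 1: φ=-90°, α=30°
  dir = (cos 30°, sin 30°) = (0.8660, 0.5000); from cell (6,1)
  next x-line at t=0.2540, next y-line at t=0.3200; Δt_x=1.1547, Δt_y=2.0000
    x: enter (7,1) at t=0.2540
    y: enter (7,2) at t=0.3200
    x: enter (8,2) at t=1.4087
    y: enter (8,3) at t=2.3200
    x: enter (9,3) at t=2.5634 ← occupied
  → r_1 = 2.5634
beam 2: φ=-45°, α=75°
  dir = (cos 75°, sin 75°) = (0.2588, 0.9659); from cell (6,1)
  next x-line at t=0.8500, next y-line at t=0.1656; Δt_x=3.8637, Δt_y=1.0353
    y: enter (6,2) at t=0.1656 ← occupied
  → r_2 = 0.1656
beam 3: φ=0°, α=120°
  dir = (cos 120°, sin 120°) = (-0.5000, 0.8660); from cell (6,1)
  next x-line at t=1.5600, next y-line at t=0.1848; Δt_x=2.0000, Δt_y=1.1547
    y: enter (6,2) at t=0.1848 ← occupied
  → r_3 = 0.1848
beam 4: φ=45°, α=165°
  dir = (cos 165°, sin 165°) = (-0.9659, 0.2588); from cell (6,1)
  next x-line at t=0.8075, next y-line at t=0.6182; Δt_x=1.0353, Δt_y=3.8637
    y: enter (6,2) at t=0.6182 ← occupied
  → r_4 = 0.6182
beam 5: φ=90°, α=210°
  dir = (cos 210°, sin 210°) = (-0.8660, -0.5000); from cell (6,1)
  next x-line at t=0.9007, next y-line at t=1.6800; Δt_x=1.1547, Δt_y=2.0000
    x: enter (5,1) at t=0.9007
    y: enter (5,0) at t=1.6800 ← occupied
  → r_5 = 1.6800

ranges = [2.5634, 0.1656, 0.1848, 0.6182, 1.6800]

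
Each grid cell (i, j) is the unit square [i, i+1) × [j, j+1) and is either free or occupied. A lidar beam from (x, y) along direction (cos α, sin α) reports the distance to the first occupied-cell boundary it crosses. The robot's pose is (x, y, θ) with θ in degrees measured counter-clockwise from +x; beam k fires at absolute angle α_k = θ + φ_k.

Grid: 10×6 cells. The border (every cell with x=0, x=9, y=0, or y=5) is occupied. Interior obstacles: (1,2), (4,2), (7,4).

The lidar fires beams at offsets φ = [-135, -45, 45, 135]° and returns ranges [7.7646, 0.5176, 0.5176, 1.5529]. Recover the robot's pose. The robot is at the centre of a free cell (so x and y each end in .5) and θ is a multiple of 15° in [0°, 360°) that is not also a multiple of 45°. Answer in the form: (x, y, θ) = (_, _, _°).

(x, y, θ) = (1.5, 4.5, 120°)

Enumerate (i+0.5, j+0.5, θ) over the 29 free cells and 16 admissible headings. For each, cast all 4 beams and compare to the given ranges.
  (8.5, 1.5, 285°): beam 1 = 7.0000 ≠ 7.7646 ✗
  (6.5, 2.5, 210°): beam 1 = 1.9319 ≠ 7.7646 ✗
  (5.5, 2.5, 195°): beam 1 = 2.8868 ≠ 7.7646 ✗
  (2.5, 1.5, 240°): beam 1 = 3.6235 ≠ 7.7646 ✗
  (2.5, 2.5, 150°): beam 1 = 1.5529 ≠ 7.7646 ✗
  …
  (1.5, 4.5, 120°): r_1=7.7646, r_2=0.5176, r_3=0.5176, r_4=1.5529 — all match ✓
Only this pose fits every beam.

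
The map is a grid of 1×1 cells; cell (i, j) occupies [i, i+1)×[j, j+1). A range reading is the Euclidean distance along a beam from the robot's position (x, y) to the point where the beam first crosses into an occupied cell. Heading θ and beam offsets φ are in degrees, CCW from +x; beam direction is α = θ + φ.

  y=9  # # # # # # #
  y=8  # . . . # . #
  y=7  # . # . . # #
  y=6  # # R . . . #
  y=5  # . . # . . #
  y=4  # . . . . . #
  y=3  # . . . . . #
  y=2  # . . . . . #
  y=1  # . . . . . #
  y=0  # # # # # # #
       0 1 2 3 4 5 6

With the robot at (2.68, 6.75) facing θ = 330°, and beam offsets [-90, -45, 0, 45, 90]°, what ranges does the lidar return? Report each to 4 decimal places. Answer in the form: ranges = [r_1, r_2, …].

ranges = [3.3600, 1.2364, 1.5000, 2.4018, 0.2887]

beam 1: φ=-90°, α=240°
  direction (-0.5000, -0.8660); cell (2,6); t to first gridline: x 1.3600, y 0.8660 (then +2.0000 / +1.1547)
    (2,5) via y @ 0.8660
    (1,5) via x @ 1.3600
    (1,4) via y @ 2.0207
    (1,3) via y @ 3.1754
    (0,3) via x @ 3.3600  # hit
  → r_1 = 3.3600
beam 2: φ=-45°, α=285°
  direction (0.2588, -0.9659); cell (2,6); t to first gridline: x 1.2364, y 0.7765 (then +3.8637 / +1.0353)
    (2,5) via y @ 0.7765
    (3,5) via x @ 1.2364  # hit
  → r_2 = 1.2364
beam 3: φ=0°, α=330°
  direction (0.8660, -0.5000); cell (2,6); t to first gridline: x 0.3695, y 1.5000 (then +1.1547 / +2.0000)
    (3,6) via x @ 0.3695
    (3,5) via y @ 1.5000  # hit
  → r_3 = 1.5000
beam 4: φ=45°, α=15°
  direction (0.9659, 0.2588); cell (2,6); t to first gridline: x 0.3313, y 0.9659 (then +1.0353 / +3.8637)
    (3,6) via x @ 0.3313
    (3,7) via y @ 0.9659
    (4,7) via x @ 1.3666
    (5,7) via x @ 2.4018  # hit
  → r_4 = 2.4018
beam 5: φ=90°, α=60°
  direction (0.5000, 0.8660); cell (2,6); t to first gridline: x 0.6400, y 0.2887 (then +2.0000 / +1.1547)
    (2,7) via y @ 0.2887  # hit
  → r_5 = 0.2887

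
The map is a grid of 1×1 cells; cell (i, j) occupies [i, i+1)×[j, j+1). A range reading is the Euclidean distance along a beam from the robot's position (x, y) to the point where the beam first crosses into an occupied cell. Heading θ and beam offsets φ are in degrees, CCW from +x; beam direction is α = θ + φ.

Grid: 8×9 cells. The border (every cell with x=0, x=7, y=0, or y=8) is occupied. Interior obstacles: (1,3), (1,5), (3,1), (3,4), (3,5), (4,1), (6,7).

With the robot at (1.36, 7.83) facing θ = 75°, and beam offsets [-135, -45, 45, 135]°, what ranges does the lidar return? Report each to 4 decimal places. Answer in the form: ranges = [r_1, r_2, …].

ranges = [3.2800, 0.3400, 0.1963, 0.4157]

beam 1: φ=-135°, α=300°
  cosα=0.5000 sinα=-0.8660 | (1,7) | tMaxX 1.2800 tMaxY 0.9584 | tΔX 2.0000 tΔY 1.1547
    t=0.9584 [y] (1,6)
    t=1.2800 [x] (2,6)
    t=2.1131 [y] (2,5)
    t=3.2678 [y] (2,4)
    t=3.2800 [x] (3,4) — stop
  → r_1 = 3.2800
beam 2: φ=-45°, α=30°
  cosα=0.8660 sinα=0.5000 | (1,7) | tMaxX 0.7390 tMaxY 0.3400 | tΔX 1.1547 tΔY 2.0000
    t=0.3400 [y] (1,8) — stop
  → r_2 = 0.3400
beam 3: φ=45°, α=120°
  cosα=-0.5000 sinα=0.8660 | (1,7) | tMaxX 0.7200 tMaxY 0.1963 | tΔX 2.0000 tΔY 1.1547
    t=0.1963 [y] (1,8) — stop
  → r_3 = 0.1963
beam 4: φ=135°, α=210°
  cosα=-0.8660 sinα=-0.5000 | (1,7) | tMaxX 0.4157 tMaxY 1.6600 | tΔX 1.1547 tΔY 2.0000
    t=0.4157 [x] (0,7) — stop
  → r_4 = 0.4157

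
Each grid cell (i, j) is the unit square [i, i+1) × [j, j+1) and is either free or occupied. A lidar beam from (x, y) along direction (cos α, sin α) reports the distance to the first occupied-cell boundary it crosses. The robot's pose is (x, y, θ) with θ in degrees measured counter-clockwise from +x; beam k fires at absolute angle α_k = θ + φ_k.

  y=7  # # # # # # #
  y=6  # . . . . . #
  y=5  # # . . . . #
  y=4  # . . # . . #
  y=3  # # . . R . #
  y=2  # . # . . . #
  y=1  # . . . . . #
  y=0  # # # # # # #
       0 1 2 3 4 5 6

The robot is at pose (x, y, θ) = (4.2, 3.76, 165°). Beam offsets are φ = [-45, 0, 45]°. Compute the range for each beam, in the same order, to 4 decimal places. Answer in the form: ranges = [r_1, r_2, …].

ranges = [0.4000, 0.9273, 1.5200]

beam 1: φ=-45°, α=120°
  cosα=-0.5000 sinα=0.8660 | (4,3) | tMaxX 0.4000 tMaxY 0.2771 | tΔX 2.0000 tΔY 1.1547
    t=0.2771 [y] (4,4)
    t=0.4000 [x] (3,4) — stop
  → r_1 = 0.4000
beam 2: φ=0°, α=165°
  cosα=-0.9659 sinα=0.2588 | (4,3) | tMaxX 0.2071 tMaxY 0.9273 | tΔX 1.0353 tΔY 3.8637
    t=0.2071 [x] (3,3)
    t=0.9273 [y] (3,4) — stop
  → r_2 = 0.9273
beam 3: φ=45°, α=210°
  cosα=-0.8660 sinα=-0.5000 | (4,3) | tMaxX 0.2309 tMaxY 1.5200 | tΔX 1.1547 tΔY 2.0000
    t=0.2309 [x] (3,3)
    t=1.3856 [x] (2,3)
    t=1.5200 [y] (2,2) — stop
  → r_3 = 1.5200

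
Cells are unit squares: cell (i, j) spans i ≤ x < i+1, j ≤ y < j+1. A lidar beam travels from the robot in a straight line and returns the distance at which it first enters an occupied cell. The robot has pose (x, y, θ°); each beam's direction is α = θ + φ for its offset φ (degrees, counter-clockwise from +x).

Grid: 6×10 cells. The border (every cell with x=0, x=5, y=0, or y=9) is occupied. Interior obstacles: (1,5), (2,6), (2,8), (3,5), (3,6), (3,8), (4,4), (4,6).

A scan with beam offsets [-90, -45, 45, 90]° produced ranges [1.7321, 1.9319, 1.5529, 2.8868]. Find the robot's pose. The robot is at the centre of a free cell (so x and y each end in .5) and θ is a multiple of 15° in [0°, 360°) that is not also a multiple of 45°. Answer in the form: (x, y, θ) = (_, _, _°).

(x, y, θ) = (2.5, 3.5, 150°)

The pose lattice has 24·16 = 384 candidates. Test each by forward raycasting.
  (2.5, 5.5, 150°): beam 1 = 0.5774 ≠ 1.7321 ✗
  (2.5, 7.5, 75°): beam 1 = 1.9319 ≠ 1.7321 ✗
  (1.5, 2.5, 165°): beam 1 = 3.6235 ≠ 1.7321 ✗
  (2.5, 7.5, 105°): beam 1 = 2.5882 ≠ 1.7321 ✗
  …
  (2.5, 3.5, 150°): r_1=1.7321, r_2=1.9319, r_3=1.5529, r_4=2.8868 — all match ✓
Unique over the lattice → pose = (2.5, 3.5, 150°).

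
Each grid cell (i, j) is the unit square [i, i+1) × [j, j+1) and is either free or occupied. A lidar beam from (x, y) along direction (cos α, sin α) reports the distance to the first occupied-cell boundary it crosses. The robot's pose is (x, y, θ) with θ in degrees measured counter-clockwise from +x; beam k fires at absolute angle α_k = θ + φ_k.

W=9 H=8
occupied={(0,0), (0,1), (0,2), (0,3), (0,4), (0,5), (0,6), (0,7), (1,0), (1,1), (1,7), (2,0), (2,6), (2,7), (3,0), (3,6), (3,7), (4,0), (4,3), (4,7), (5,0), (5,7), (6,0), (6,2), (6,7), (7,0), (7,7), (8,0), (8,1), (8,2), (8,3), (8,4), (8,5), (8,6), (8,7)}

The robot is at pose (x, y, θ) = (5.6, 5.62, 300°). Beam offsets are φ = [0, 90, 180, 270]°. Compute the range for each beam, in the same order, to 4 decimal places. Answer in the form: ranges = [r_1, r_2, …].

beam 1: φ=0°, α=300°
  cosα=0.5000 sinα=-0.8660 | (5,5) | tMaxX 0.8000 tMaxY 0.7159 | tΔX 2.0000 tΔY 1.1547
    t=0.7159 [y] (5,4)
    t=0.8000 [x] (6,4)
    t=1.8706 [y] (6,3)
    t=2.8000 [x] (7,3)
    t=3.0253 [y] (7,2)
    t=4.1800 [y] (7,1)
    t=4.8000 [x] (8,1) — stop
  → r_1 = 4.8000
beam 2: φ=90°, α=30°
  cosα=0.8660 sinα=0.5000 | (5,5) | tMaxX 0.4619 tMaxY 0.7600 | tΔX 1.1547 tΔY 2.0000
    t=0.4619 [x] (6,5)
    t=0.7600 [y] (6,6)
    t=1.6166 [x] (7,6)
    t=2.7600 [y] (7,7) — stop
  → r_2 = 2.7600
beam 3: φ=180°, α=120°
  cosα=-0.5000 sinα=0.8660 | (5,5) | tMaxX 1.2000 tMaxY 0.4388 | tΔX 2.0000 tΔY 1.1547
    t=0.4388 [y] (5,6)
    t=1.2000 [x] (4,6)
    t=1.5935 [y] (4,7) — stop
  → r_3 = 1.5935
beam 4: φ=270°, α=210°
  cosα=-0.8660 sinα=-0.5000 | (5,5) | tMaxX 0.6928 tMaxY 1.2400 | tΔX 1.1547 tΔY 2.0000
    t=0.6928 [x] (4,5)
    t=1.2400 [y] (4,4)
    t=1.8475 [x] (3,4)
    t=3.0022 [x] (2,4)
    t=3.2400 [y] (2,3)
    t=4.1569 [x] (1,3)
    t=5.2400 [y] (1,2)
    t=5.3116 [x] (0,2) — stop
  → r_4 = 5.3116

ranges = [4.8000, 2.7600, 1.5935, 5.3116]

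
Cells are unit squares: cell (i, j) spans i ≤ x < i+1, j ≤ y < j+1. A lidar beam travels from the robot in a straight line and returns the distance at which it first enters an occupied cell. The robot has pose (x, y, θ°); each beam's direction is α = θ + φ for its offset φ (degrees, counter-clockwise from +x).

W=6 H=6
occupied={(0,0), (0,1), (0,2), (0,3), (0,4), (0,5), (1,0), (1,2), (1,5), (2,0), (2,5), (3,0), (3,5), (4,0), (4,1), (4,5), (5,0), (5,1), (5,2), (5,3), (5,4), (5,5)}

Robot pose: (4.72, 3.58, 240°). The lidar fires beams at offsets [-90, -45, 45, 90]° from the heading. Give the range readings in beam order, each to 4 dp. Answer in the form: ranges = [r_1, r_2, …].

beam 1: φ=-90°, α=150°
  cosα=-0.8660 sinα=0.5000 | (4,3) | tMaxX 0.8314 tMaxY 0.8400 | tΔX 1.1547 tΔY 2.0000
    t=0.8314 [x] (3,3)
    t=0.8400 [y] (3,4)
    t=1.9861 [x] (2,4)
    t=2.8400 [y] (2,5) — stop
  → r_1 = 2.8400
beam 2: φ=-45°, α=195°
  cosα=-0.9659 sinα=-0.2588 | (4,3) | tMaxX 0.7454 tMaxY 2.2409 | tΔX 1.0353 tΔY 3.8637
    t=0.7454 [x] (3,3)
    t=1.7807 [x] (2,3)
    t=2.2409 [y] (2,2)
    t=2.8160 [x] (1,2) — stop
  → r_2 = 2.8160
beam 3: φ=45°, α=285°
  cosα=0.2588 sinα=-0.9659 | (4,3) | tMaxX 1.0818 tMaxY 0.6005 | tΔX 3.8637 tΔY 1.0353
    t=0.6005 [y] (4,2)
    t=1.0818 [x] (5,2) — stop
  → r_3 = 1.0818
beam 4: φ=90°, α=330°
  cosα=0.8660 sinα=-0.5000 | (4,3) | tMaxX 0.3233 tMaxY 1.1600 | tΔX 1.1547 tΔY 2.0000
    t=0.3233 [x] (5,3) — stop
  → r_4 = 0.3233

ranges = [2.8400, 2.8160, 1.0818, 0.3233]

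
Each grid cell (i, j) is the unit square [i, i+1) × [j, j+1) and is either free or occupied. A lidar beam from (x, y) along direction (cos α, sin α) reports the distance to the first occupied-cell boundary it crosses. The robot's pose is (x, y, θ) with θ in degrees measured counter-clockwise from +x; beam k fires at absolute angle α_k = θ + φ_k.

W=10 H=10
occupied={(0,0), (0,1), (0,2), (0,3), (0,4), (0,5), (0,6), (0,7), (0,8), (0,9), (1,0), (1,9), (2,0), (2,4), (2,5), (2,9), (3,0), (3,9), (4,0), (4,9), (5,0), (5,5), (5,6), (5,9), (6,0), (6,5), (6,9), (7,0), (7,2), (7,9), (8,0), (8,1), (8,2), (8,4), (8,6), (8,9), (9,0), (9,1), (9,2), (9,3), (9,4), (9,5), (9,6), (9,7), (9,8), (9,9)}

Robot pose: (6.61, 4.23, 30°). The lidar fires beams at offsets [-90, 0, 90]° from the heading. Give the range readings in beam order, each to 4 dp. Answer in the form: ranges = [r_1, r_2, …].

ranges = [1.4203, 2.7597, 0.8891]

beam 1: φ=-90°, α=300°
  cosα=0.5000 sinα=-0.8660 | (6,4) | tMaxX 0.7800 tMaxY 0.2656 | tΔX 2.0000 tΔY 1.1547
    t=0.2656 [y] (6,3)
    t=0.7800 [x] (7,3)
    t=1.4203 [y] (7,2) — stop
  → r_1 = 1.4203
beam 2: φ=0°, α=30°
  cosα=0.8660 sinα=0.5000 | (6,4) | tMaxX 0.4503 tMaxY 1.5400 | tΔX 1.1547 tΔY 2.0000
    t=0.4503 [x] (7,4)
    t=1.5400 [y] (7,5)
    t=1.6050 [x] (8,5)
    t=2.7597 [x] (9,5) — stop
  → r_2 = 2.7597
beam 3: φ=90°, α=120°
  cosα=-0.5000 sinα=0.8660 | (6,4) | tMaxX 1.2200 tMaxY 0.8891 | tΔX 2.0000 tΔY 1.1547
    t=0.8891 [y] (6,5) — stop
  → r_3 = 0.8891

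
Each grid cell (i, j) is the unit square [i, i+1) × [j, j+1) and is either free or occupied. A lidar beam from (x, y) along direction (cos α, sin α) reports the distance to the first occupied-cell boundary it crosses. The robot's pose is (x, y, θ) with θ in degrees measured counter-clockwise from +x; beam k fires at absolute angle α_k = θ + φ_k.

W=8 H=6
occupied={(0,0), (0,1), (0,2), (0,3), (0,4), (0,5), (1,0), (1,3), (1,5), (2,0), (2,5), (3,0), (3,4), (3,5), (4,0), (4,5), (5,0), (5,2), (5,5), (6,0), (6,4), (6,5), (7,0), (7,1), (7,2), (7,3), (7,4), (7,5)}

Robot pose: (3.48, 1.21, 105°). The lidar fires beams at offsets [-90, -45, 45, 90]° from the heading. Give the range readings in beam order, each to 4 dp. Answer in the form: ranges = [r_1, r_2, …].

beam 1: φ=-90°, α=15°
  cosα=0.9659 sinα=0.2588 | (3,1) | tMaxX 0.5383 tMaxY 3.0523 | tΔX 1.0353 tΔY 3.8637
    t=0.5383 [x] (4,1)
    t=1.5736 [x] (5,1)
    t=2.6089 [x] (6,1)
    t=3.0523 [y] (6,2)
    t=3.6442 [x] (7,2) — stop
  → r_1 = 3.6442
beam 2: φ=-45°, α=60°
  cosα=0.5000 sinα=0.8660 | (3,1) | tMaxX 1.0400 tMaxY 0.9122 | tΔX 2.0000 tΔY 1.1547
    t=0.9122 [y] (3,2)
    t=1.0400 [x] (4,2)
    t=2.0669 [y] (4,3)
    t=3.0400 [x] (5,3)
    t=3.2216 [y] (5,4)
    t=4.3763 [y] (5,5) — stop
  → r_2 = 4.3763
beam 3: φ=45°, α=150°
  cosα=-0.8660 sinα=0.5000 | (3,1) | tMaxX 0.5543 tMaxY 1.5800 | tΔX 1.1547 tΔY 2.0000
    t=0.5543 [x] (2,1)
    t=1.5800 [y] (2,2)
    t=1.7090 [x] (1,2)
    t=2.8637 [x] (0,2) — stop
  → r_3 = 2.8637
beam 4: φ=90°, α=195°
  cosα=-0.9659 sinα=-0.2588 | (3,1) | tMaxX 0.4969 tMaxY 0.8114 | tΔX 1.0353 tΔY 3.8637
    t=0.4969 [x] (2,1)
    t=0.8114 [y] (2,0) — stop
  → r_4 = 0.8114

ranges = [3.6442, 4.3763, 2.8637, 0.8114]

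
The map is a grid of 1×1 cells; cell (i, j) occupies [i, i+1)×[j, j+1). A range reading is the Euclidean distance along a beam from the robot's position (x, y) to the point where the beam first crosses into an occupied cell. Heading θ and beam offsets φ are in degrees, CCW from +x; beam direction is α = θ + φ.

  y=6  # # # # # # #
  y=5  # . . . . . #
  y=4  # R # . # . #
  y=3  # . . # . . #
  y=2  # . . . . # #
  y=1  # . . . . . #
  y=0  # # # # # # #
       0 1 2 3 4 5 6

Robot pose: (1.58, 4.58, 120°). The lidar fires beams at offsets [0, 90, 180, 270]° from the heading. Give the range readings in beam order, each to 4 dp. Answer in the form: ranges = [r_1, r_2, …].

ranges = [1.1600, 0.6697, 4.1338, 0.4850]

beam 1: φ=0°, α=120°
  d=(-0.5000,0.8660)  start (1,4)  tX=1.1600 tY=0.4850  stride 1/|dx|=2.0000 1/|dy|=1.1547
    cross y-line → (1,5), t=0.4850
    cross x-line → (0,5), t=1.1600 (wall)
  → r_1 = 1.1600
beam 2: φ=90°, α=210°
  d=(-0.8660,-0.5000)  start (1,4)  tX=0.6697 tY=1.1600  stride 1/|dx|=1.1547 1/|dy|=2.0000
    cross x-line → (0,4), t=0.6697 (wall)
  → r_2 = 0.6697
beam 3: φ=180°, α=300°
  d=(0.5000,-0.8660)  start (1,4)  tX=0.8400 tY=0.6697  stride 1/|dx|=2.0000 1/|dy|=1.1547
    cross y-line → (1,3), t=0.6697
    cross x-line → (2,3), t=0.8400
    cross y-line → (2,2), t=1.8244
    cross x-line → (3,2), t=2.8400
    cross y-line → (3,1), t=2.9791
    cross y-line → (3,0), t=4.1338 (wall)
  → r_3 = 4.1338
beam 4: φ=270°, α=30°
  d=(0.8660,0.5000)  start (1,4)  tX=0.4850 tY=0.8400  stride 1/|dx|=1.1547 1/|dy|=2.0000
    cross x-line → (2,4), t=0.4850 (wall)
  → r_4 = 0.4850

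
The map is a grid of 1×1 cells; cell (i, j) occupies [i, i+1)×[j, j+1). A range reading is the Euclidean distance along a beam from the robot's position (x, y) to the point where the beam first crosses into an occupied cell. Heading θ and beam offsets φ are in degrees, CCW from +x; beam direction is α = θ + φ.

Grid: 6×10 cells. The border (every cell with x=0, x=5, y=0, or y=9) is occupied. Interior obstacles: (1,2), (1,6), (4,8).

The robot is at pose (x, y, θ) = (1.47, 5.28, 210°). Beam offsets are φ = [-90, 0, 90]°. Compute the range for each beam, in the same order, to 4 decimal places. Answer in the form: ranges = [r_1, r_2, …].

ranges = [0.8314, 0.5427, 4.9421]

beam 1: φ=-90°, α=120°
  dir = (cos 120°, sin 120°) = (-0.5000, 0.8660); from cell (1,5)
  next x-line at t=0.9400, next y-line at t=0.8314; Δt_x=2.0000, Δt_y=1.1547
    y: enter (1,6) at t=0.8314 ← occupied
  → r_1 = 0.8314
beam 2: φ=0°, α=210°
  dir = (cos 210°, sin 210°) = (-0.8660, -0.5000); from cell (1,5)
  next x-line at t=0.5427, next y-line at t=0.5600; Δt_x=1.1547, Δt_y=2.0000
    x: enter (0,5) at t=0.5427 ← occupied
  → r_2 = 0.5427
beam 3: φ=90°, α=300°
  dir = (cos 300°, sin 300°) = (0.5000, -0.8660); from cell (1,5)
  next x-line at t=1.0600, next y-line at t=0.3233; Δt_x=2.0000, Δt_y=1.1547
    y: enter (1,4) at t=0.3233
    x: enter (2,4) at t=1.0600
    y: enter (2,3) at t=1.4780
    y: enter (2,2) at t=2.6327
    x: enter (3,2) at t=3.0600
    y: enter (3,1) at t=3.7874
    y: enter (3,0) at t=4.9421 ← occupied
  → r_3 = 4.9421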